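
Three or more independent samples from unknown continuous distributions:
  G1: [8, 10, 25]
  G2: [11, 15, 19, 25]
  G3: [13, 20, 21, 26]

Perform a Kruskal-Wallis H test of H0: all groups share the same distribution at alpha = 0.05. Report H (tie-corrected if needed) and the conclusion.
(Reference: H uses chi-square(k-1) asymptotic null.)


Step 1: Combine all N = 11 observations and assign midranks.
sorted (value, group, rank): (8,G1,1), (10,G1,2), (11,G2,3), (13,G3,4), (15,G2,5), (19,G2,6), (20,G3,7), (21,G3,8), (25,G1,9.5), (25,G2,9.5), (26,G3,11)
Step 2: Sum ranks within each group.
R_1 = 12.5 (n_1 = 3)
R_2 = 23.5 (n_2 = 4)
R_3 = 30 (n_3 = 4)
Step 3: H = 12/(N(N+1)) * sum(R_i^2/n_i) - 3(N+1)
     = 12/(11*12) * (12.5^2/3 + 23.5^2/4 + 30^2/4) - 3*12
     = 0.090909 * 415.146 - 36
     = 1.740530.
Step 4: Ties present; correction factor C = 1 - 6/(11^3 - 11) = 0.995455. Corrected H = 1.740530 / 0.995455 = 1.748478.
Step 5: Under H0, H ~ chi^2(2); p-value = 0.417179.
Step 6: alpha = 0.05. fail to reject H0.

H = 1.7485, df = 2, p = 0.417179, fail to reject H0.


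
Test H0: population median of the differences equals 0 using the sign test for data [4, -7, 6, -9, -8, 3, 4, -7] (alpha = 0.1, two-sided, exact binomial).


Step 1: Discard zero differences. Original n = 8; n_eff = number of nonzero differences = 8.
Nonzero differences (with sign): +4, -7, +6, -9, -8, +3, +4, -7
Step 2: Count signs: positive = 4, negative = 4.
Step 3: Under H0: P(positive) = 0.5, so the number of positives S ~ Bin(8, 0.5).
Step 4: Two-sided exact p-value = sum of Bin(8,0.5) probabilities at or below the observed probability = 1.000000.
Step 5: alpha = 0.1. fail to reject H0.

n_eff = 8, pos = 4, neg = 4, p = 1.000000, fail to reject H0.


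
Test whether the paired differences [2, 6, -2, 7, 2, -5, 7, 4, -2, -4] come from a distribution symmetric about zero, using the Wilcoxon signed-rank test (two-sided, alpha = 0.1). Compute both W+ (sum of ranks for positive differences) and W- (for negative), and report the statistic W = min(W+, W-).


Step 1: Drop any zero differences (none here) and take |d_i|.
|d| = [2, 6, 2, 7, 2, 5, 7, 4, 2, 4]
Step 2: Midrank |d_i| (ties get averaged ranks).
ranks: |2|->2.5, |6|->8, |2|->2.5, |7|->9.5, |2|->2.5, |5|->7, |7|->9.5, |4|->5.5, |2|->2.5, |4|->5.5
Step 3: Attach original signs; sum ranks with positive sign and with negative sign.
W+ = 2.5 + 8 + 9.5 + 2.5 + 9.5 + 5.5 = 37.5
W- = 2.5 + 7 + 2.5 + 5.5 = 17.5
(Check: W+ + W- = 55 should equal n(n+1)/2 = 55.)
Step 4: Test statistic W = min(W+, W-) = 17.5.
Step 5: Ties in |d|, so use the tie-corrected normal approximation.
        E[W] = n(n+1)/4 = 10*11/4 = 27.5.
        Tie groups: |d|=2 (t=4), |d|=4 (t=2), |d|=7 (t=2); sum(t^3 - t) = 72.
        Var[W] = n(n+1)(2n+1)/24 - sum(t^3-t)/48 = 2310/24 - 72/48 = 94.75.
        z = (W - E[W]) / sqrt(Var[W]) = (17.5 - 27.5) / 9.7340 = -1.0273.
        Two-sided p = 2*Phi(z) = 0.304265.
Step 6: alpha = 0.1. fail to reject H0.

W+ = 37.5, W- = 17.5, W = min = 17.5, p = 0.304265, fail to reject H0.


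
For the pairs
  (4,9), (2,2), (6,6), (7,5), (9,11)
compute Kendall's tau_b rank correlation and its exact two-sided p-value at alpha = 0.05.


Step 1: Enumerate the 10 unordered pairs (i,j) with i<j and classify each by sign(x_j-x_i) * sign(y_j-y_i).
  (1,2):dx=-2,dy=-7->C; (1,3):dx=+2,dy=-3->D; (1,4):dx=+3,dy=-4->D; (1,5):dx=+5,dy=+2->C
  (2,3):dx=+4,dy=+4->C; (2,4):dx=+5,dy=+3->C; (2,5):dx=+7,dy=+9->C; (3,4):dx=+1,dy=-1->D
  (3,5):dx=+3,dy=+5->C; (4,5):dx=+2,dy=+6->C
Step 2: C = 7, D = 3, total pairs = 10.
Step 3: tau = (C - D)/(n(n-1)/2) = (7 - 3)/10 = 0.400000.
Step 4: Exact two-sided p-value (enumerate n! = 120 permutations of y under H0): p = 0.483333.
Step 5: alpha = 0.05. fail to reject H0.

tau_b = 0.4000 (C=7, D=3), p = 0.483333, fail to reject H0.


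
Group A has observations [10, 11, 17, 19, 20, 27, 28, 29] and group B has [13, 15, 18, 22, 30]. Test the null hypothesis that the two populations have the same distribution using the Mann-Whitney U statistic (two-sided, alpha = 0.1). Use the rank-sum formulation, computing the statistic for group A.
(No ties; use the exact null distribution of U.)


Step 1: Combine and sort all 13 observations; assign midranks.
sorted (value, group): (10,X), (11,X), (13,Y), (15,Y), (17,X), (18,Y), (19,X), (20,X), (22,Y), (27,X), (28,X), (29,X), (30,Y)
ranks: 10->1, 11->2, 13->3, 15->4, 17->5, 18->6, 19->7, 20->8, 22->9, 27->10, 28->11, 29->12, 30->13
Step 2: Rank sum for X: R1 = 1 + 2 + 5 + 7 + 8 + 10 + 11 + 12 = 56.
Step 3: U_X = R1 - n1(n1+1)/2 = 56 - 8*9/2 = 56 - 36 = 20.
       U_Y = n1*n2 - U_X = 40 - 20 = 20.
Step 4: No ties, so the exact null distribution of U (based on enumerating the C(13,8) = 1287 equally likely rank assignments) gives the two-sided p-value.
Step 5: p-value = 1.000000; compare to alpha = 0.1. fail to reject H0.

U_X = 20, p = 1.000000, fail to reject H0 at alpha = 0.1.


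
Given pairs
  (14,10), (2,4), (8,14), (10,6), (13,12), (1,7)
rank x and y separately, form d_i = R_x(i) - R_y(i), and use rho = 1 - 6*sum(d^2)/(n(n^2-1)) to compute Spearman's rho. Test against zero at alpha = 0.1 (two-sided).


Step 1: Rank x and y separately (midranks; no ties here).
rank(x): 14->6, 2->2, 8->3, 10->4, 13->5, 1->1
rank(y): 10->4, 4->1, 14->6, 6->2, 12->5, 7->3
Step 2: d_i = R_x(i) - R_y(i); compute d_i^2.
  (6-4)^2=4, (2-1)^2=1, (3-6)^2=9, (4-2)^2=4, (5-5)^2=0, (1-3)^2=4
sum(d^2) = 22.
Step 3: rho = 1 - 6*22 / (6*(6^2 - 1)) = 1 - 132/210 = 0.371429.
Step 4: Under H0, t = rho * sqrt((n-2)/(1-rho^2)) = 0.8001 ~ t(4).
Step 5: Two-sided p-value from the t-distribution with 4 df = 0.468478.
Step 6: alpha = 0.1. fail to reject H0.

rho = 0.3714, p = 0.468478, fail to reject H0 at alpha = 0.1.


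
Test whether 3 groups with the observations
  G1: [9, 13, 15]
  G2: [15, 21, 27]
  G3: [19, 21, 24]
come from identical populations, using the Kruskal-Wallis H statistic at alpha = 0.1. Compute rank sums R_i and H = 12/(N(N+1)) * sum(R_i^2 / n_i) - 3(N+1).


Step 1: Combine all N = 9 observations and assign midranks.
sorted (value, group, rank): (9,G1,1), (13,G1,2), (15,G1,3.5), (15,G2,3.5), (19,G3,5), (21,G2,6.5), (21,G3,6.5), (24,G3,8), (27,G2,9)
Step 2: Sum ranks within each group.
R_1 = 6.5 (n_1 = 3)
R_2 = 19 (n_2 = 3)
R_3 = 19.5 (n_3 = 3)
Step 3: H = 12/(N(N+1)) * sum(R_i^2/n_i) - 3(N+1)
     = 12/(9*10) * (6.5^2/3 + 19^2/3 + 19.5^2/3) - 3*10
     = 0.133333 * 261.167 - 30
     = 4.822222.
Step 4: Ties present; correction factor C = 1 - 12/(9^3 - 9) = 0.983333. Corrected H = 4.822222 / 0.983333 = 4.903955.
Step 5: Under H0, H ~ chi^2(2); p-value = 0.086123.
Step 6: alpha = 0.1. reject H0.

H = 4.9040, df = 2, p = 0.086123, reject H0.


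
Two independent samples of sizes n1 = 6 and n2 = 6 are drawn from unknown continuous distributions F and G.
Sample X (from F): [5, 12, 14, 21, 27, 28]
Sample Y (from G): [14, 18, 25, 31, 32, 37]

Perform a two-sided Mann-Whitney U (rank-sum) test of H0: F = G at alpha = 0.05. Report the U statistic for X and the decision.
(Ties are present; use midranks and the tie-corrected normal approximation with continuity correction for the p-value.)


Step 1: Combine and sort all 12 observations; assign midranks.
sorted (value, group): (5,X), (12,X), (14,X), (14,Y), (18,Y), (21,X), (25,Y), (27,X), (28,X), (31,Y), (32,Y), (37,Y)
ranks: 5->1, 12->2, 14->3.5, 14->3.5, 18->5, 21->6, 25->7, 27->8, 28->9, 31->10, 32->11, 37->12
Step 2: Rank sum for X: R1 = 1 + 2 + 3.5 + 6 + 8 + 9 = 29.5.
Step 3: U_X = R1 - n1(n1+1)/2 = 29.5 - 6*7/2 = 29.5 - 21 = 8.5.
       U_Y = n1*n2 - U_X = 36 - 8.5 = 27.5.
Step 4: Ties are present, so use the tie-corrected normal approximation (with continuity correction) for the p-value.
Step 5: p-value = 0.148829; compare to alpha = 0.05. fail to reject H0.

U_X = 8.5, p = 0.148829, fail to reject H0 at alpha = 0.05.


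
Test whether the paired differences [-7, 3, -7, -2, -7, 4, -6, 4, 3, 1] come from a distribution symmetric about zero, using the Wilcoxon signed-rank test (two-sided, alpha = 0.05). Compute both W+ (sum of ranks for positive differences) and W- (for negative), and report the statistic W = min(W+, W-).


Step 1: Drop any zero differences (none here) and take |d_i|.
|d| = [7, 3, 7, 2, 7, 4, 6, 4, 3, 1]
Step 2: Midrank |d_i| (ties get averaged ranks).
ranks: |7|->9, |3|->3.5, |7|->9, |2|->2, |7|->9, |4|->5.5, |6|->7, |4|->5.5, |3|->3.5, |1|->1
Step 3: Attach original signs; sum ranks with positive sign and with negative sign.
W+ = 3.5 + 5.5 + 5.5 + 3.5 + 1 = 19
W- = 9 + 9 + 2 + 9 + 7 = 36
(Check: W+ + W- = 55 should equal n(n+1)/2 = 55.)
Step 4: Test statistic W = min(W+, W-) = 19.
Step 5: Ties in |d|, so use the tie-corrected normal approximation.
        E[W] = n(n+1)/4 = 10*11/4 = 27.5.
        Tie groups: |d|=3 (t=2), |d|=4 (t=2), |d|=7 (t=3); sum(t^3 - t) = 36.
        Var[W] = n(n+1)(2n+1)/24 - sum(t^3-t)/48 = 2310/24 - 36/48 = 95.5.
        z = (W - E[W]) / sqrt(Var[W]) = (19 - 27.5) / 9.7724 = -0.8698.
        Two-sided p = 2*Phi(z) = 0.384412.
Step 6: alpha = 0.05. fail to reject H0.

W+ = 19, W- = 36, W = min = 19, p = 0.384412, fail to reject H0.


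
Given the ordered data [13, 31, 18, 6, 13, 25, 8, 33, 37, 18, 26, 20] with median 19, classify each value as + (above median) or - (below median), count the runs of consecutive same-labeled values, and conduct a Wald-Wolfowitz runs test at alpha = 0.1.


Step 1: Compute median = 19; label A = above, B = below.
Labels in order: BABBBABAABAA  (n_A = 6, n_B = 6)
Step 2: Count runs R = 8.
Step 3: Under H0 (random ordering), E[R] = 2*n_A*n_B/(n_A+n_B) + 1 = 2*6*6/12 + 1 = 7.0000.
        Var[R] = 2*n_A*n_B*(2*n_A*n_B - n_A - n_B) / ((n_A+n_B)^2 * (n_A+n_B-1)) = 4320/1584 = 2.7273.
        SD[R] = 1.6514.
Step 4: Continuity-corrected z = (R - 0.5 - E[R]) / SD[R] = (8 - 0.5 - 7.0000) / 1.6514 = 0.3028.
Step 5: Two-sided p-value via normal approximation = 2*(1 - Phi(|z|)) = 0.762069.
Step 6: alpha = 0.1. fail to reject H0.

R = 8, z = 0.3028, p = 0.762069, fail to reject H0.


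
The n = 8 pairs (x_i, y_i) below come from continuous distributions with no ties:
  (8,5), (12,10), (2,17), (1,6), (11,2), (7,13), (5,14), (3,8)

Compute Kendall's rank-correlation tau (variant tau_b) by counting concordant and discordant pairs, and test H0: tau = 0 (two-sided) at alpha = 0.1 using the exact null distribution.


Step 1: Enumerate the 28 unordered pairs (i,j) with i<j and classify each by sign(x_j-x_i) * sign(y_j-y_i).
  (1,2):dx=+4,dy=+5->C; (1,3):dx=-6,dy=+12->D; (1,4):dx=-7,dy=+1->D; (1,5):dx=+3,dy=-3->D
  (1,6):dx=-1,dy=+8->D; (1,7):dx=-3,dy=+9->D; (1,8):dx=-5,dy=+3->D; (2,3):dx=-10,dy=+7->D
  (2,4):dx=-11,dy=-4->C; (2,5):dx=-1,dy=-8->C; (2,6):dx=-5,dy=+3->D; (2,7):dx=-7,dy=+4->D
  (2,8):dx=-9,dy=-2->C; (3,4):dx=-1,dy=-11->C; (3,5):dx=+9,dy=-15->D; (3,6):dx=+5,dy=-4->D
  (3,7):dx=+3,dy=-3->D; (3,8):dx=+1,dy=-9->D; (4,5):dx=+10,dy=-4->D; (4,6):dx=+6,dy=+7->C
  (4,7):dx=+4,dy=+8->C; (4,8):dx=+2,dy=+2->C; (5,6):dx=-4,dy=+11->D; (5,7):dx=-6,dy=+12->D
  (5,8):dx=-8,dy=+6->D; (6,7):dx=-2,dy=+1->D; (6,8):dx=-4,dy=-5->C; (7,8):dx=-2,dy=-6->C
Step 2: C = 10, D = 18, total pairs = 28.
Step 3: tau = (C - D)/(n(n-1)/2) = (10 - 18)/28 = -0.285714.
Step 4: Exact two-sided p-value (enumerate n! = 40320 permutations of y under H0): p = 0.398760.
Step 5: alpha = 0.1. fail to reject H0.

tau_b = -0.2857 (C=10, D=18), p = 0.398760, fail to reject H0.


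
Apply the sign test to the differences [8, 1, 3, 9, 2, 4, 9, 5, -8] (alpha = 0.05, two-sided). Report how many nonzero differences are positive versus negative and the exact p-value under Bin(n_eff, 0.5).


Step 1: Discard zero differences. Original n = 9; n_eff = number of nonzero differences = 9.
Nonzero differences (with sign): +8, +1, +3, +9, +2, +4, +9, +5, -8
Step 2: Count signs: positive = 8, negative = 1.
Step 3: Under H0: P(positive) = 0.5, so the number of positives S ~ Bin(9, 0.5).
Step 4: Two-sided exact p-value = sum of Bin(9,0.5) probabilities at or below the observed probability = 0.039062.
Step 5: alpha = 0.05. reject H0.

n_eff = 9, pos = 8, neg = 1, p = 0.039062, reject H0.


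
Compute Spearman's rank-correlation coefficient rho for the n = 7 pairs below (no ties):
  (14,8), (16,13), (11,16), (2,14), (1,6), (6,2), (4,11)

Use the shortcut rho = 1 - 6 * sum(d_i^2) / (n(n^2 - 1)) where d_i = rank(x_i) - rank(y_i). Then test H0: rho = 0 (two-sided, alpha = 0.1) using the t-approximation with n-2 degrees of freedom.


Step 1: Rank x and y separately (midranks; no ties here).
rank(x): 14->6, 16->7, 11->5, 2->2, 1->1, 6->4, 4->3
rank(y): 8->3, 13->5, 16->7, 14->6, 6->2, 2->1, 11->4
Step 2: d_i = R_x(i) - R_y(i); compute d_i^2.
  (6-3)^2=9, (7-5)^2=4, (5-7)^2=4, (2-6)^2=16, (1-2)^2=1, (4-1)^2=9, (3-4)^2=1
sum(d^2) = 44.
Step 3: rho = 1 - 6*44 / (7*(7^2 - 1)) = 1 - 264/336 = 0.214286.
Step 4: Under H0, t = rho * sqrt((n-2)/(1-rho^2)) = 0.4906 ~ t(5).
Step 5: Two-sided p-value from the t-distribution with 5 df = 0.644512.
Step 6: alpha = 0.1. fail to reject H0.

rho = 0.2143, p = 0.644512, fail to reject H0 at alpha = 0.1.


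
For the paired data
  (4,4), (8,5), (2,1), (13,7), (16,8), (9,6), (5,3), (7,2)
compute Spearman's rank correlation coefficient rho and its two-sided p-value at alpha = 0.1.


Step 1: Rank x and y separately (midranks; no ties here).
rank(x): 4->2, 8->5, 2->1, 13->7, 16->8, 9->6, 5->3, 7->4
rank(y): 4->4, 5->5, 1->1, 7->7, 8->8, 6->6, 3->3, 2->2
Step 2: d_i = R_x(i) - R_y(i); compute d_i^2.
  (2-4)^2=4, (5-5)^2=0, (1-1)^2=0, (7-7)^2=0, (8-8)^2=0, (6-6)^2=0, (3-3)^2=0, (4-2)^2=4
sum(d^2) = 8.
Step 3: rho = 1 - 6*8 / (8*(8^2 - 1)) = 1 - 48/504 = 0.904762.
Step 4: Under H0, t = rho * sqrt((n-2)/(1-rho^2)) = 5.2034 ~ t(6).
Step 5: Two-sided p-value from the t-distribution with 6 df = 0.002008.
Step 6: alpha = 0.1. reject H0.

rho = 0.9048, p = 0.002008, reject H0 at alpha = 0.1.


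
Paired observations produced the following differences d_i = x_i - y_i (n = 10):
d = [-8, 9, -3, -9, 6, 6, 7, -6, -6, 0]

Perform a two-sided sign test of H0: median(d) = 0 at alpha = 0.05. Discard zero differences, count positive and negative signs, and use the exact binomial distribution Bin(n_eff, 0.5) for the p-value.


Step 1: Discard zero differences. Original n = 10; n_eff = number of nonzero differences = 9.
Nonzero differences (with sign): -8, +9, -3, -9, +6, +6, +7, -6, -6
Step 2: Count signs: positive = 4, negative = 5.
Step 3: Under H0: P(positive) = 0.5, so the number of positives S ~ Bin(9, 0.5).
Step 4: Two-sided exact p-value = sum of Bin(9,0.5) probabilities at or below the observed probability = 1.000000.
Step 5: alpha = 0.05. fail to reject H0.

n_eff = 9, pos = 4, neg = 5, p = 1.000000, fail to reject H0.


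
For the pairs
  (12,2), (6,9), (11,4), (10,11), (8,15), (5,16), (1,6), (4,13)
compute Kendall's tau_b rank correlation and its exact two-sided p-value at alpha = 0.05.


Step 1: Enumerate the 28 unordered pairs (i,j) with i<j and classify each by sign(x_j-x_i) * sign(y_j-y_i).
  (1,2):dx=-6,dy=+7->D; (1,3):dx=-1,dy=+2->D; (1,4):dx=-2,dy=+9->D; (1,5):dx=-4,dy=+13->D
  (1,6):dx=-7,dy=+14->D; (1,7):dx=-11,dy=+4->D; (1,8):dx=-8,dy=+11->D; (2,3):dx=+5,dy=-5->D
  (2,4):dx=+4,dy=+2->C; (2,5):dx=+2,dy=+6->C; (2,6):dx=-1,dy=+7->D; (2,7):dx=-5,dy=-3->C
  (2,8):dx=-2,dy=+4->D; (3,4):dx=-1,dy=+7->D; (3,5):dx=-3,dy=+11->D; (3,6):dx=-6,dy=+12->D
  (3,7):dx=-10,dy=+2->D; (3,8):dx=-7,dy=+9->D; (4,5):dx=-2,dy=+4->D; (4,6):dx=-5,dy=+5->D
  (4,7):dx=-9,dy=-5->C; (4,8):dx=-6,dy=+2->D; (5,6):dx=-3,dy=+1->D; (5,7):dx=-7,dy=-9->C
  (5,8):dx=-4,dy=-2->C; (6,7):dx=-4,dy=-10->C; (6,8):dx=-1,dy=-3->C; (7,8):dx=+3,dy=+7->C
Step 2: C = 9, D = 19, total pairs = 28.
Step 3: tau = (C - D)/(n(n-1)/2) = (9 - 19)/28 = -0.357143.
Step 4: Exact two-sided p-value (enumerate n! = 40320 permutations of y under H0): p = 0.275099.
Step 5: alpha = 0.05. fail to reject H0.

tau_b = -0.3571 (C=9, D=19), p = 0.275099, fail to reject H0.


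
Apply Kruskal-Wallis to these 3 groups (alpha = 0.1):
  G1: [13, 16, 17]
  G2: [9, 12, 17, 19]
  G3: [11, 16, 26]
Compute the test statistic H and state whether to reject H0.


Step 1: Combine all N = 10 observations and assign midranks.
sorted (value, group, rank): (9,G2,1), (11,G3,2), (12,G2,3), (13,G1,4), (16,G1,5.5), (16,G3,5.5), (17,G1,7.5), (17,G2,7.5), (19,G2,9), (26,G3,10)
Step 2: Sum ranks within each group.
R_1 = 17 (n_1 = 3)
R_2 = 20.5 (n_2 = 4)
R_3 = 17.5 (n_3 = 3)
Step 3: H = 12/(N(N+1)) * sum(R_i^2/n_i) - 3(N+1)
     = 12/(10*11) * (17^2/3 + 20.5^2/4 + 17.5^2/3) - 3*11
     = 0.109091 * 303.479 - 33
     = 0.106818.
Step 4: Ties present; correction factor C = 1 - 12/(10^3 - 10) = 0.987879. Corrected H = 0.106818 / 0.987879 = 0.108129.
Step 5: Under H0, H ~ chi^2(2); p-value = 0.947371.
Step 6: alpha = 0.1. fail to reject H0.

H = 0.1081, df = 2, p = 0.947371, fail to reject H0.


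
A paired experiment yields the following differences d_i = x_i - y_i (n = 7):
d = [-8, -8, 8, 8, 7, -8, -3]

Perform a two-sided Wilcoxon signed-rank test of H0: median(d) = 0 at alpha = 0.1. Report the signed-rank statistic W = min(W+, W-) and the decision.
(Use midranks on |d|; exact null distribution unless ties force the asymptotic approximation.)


Step 1: Drop any zero differences (none here) and take |d_i|.
|d| = [8, 8, 8, 8, 7, 8, 3]
Step 2: Midrank |d_i| (ties get averaged ranks).
ranks: |8|->5, |8|->5, |8|->5, |8|->5, |7|->2, |8|->5, |3|->1
Step 3: Attach original signs; sum ranks with positive sign and with negative sign.
W+ = 5 + 5 + 2 = 12
W- = 5 + 5 + 5 + 1 = 16
(Check: W+ + W- = 28 should equal n(n+1)/2 = 28.)
Step 4: Test statistic W = min(W+, W-) = 12.
Step 5: Ties in |d|, so use the tie-corrected normal approximation.
        E[W] = n(n+1)/4 = 7*8/4 = 14.
        Tie groups: |d|=8 (t=5); sum(t^3 - t) = 120.
        Var[W] = n(n+1)(2n+1)/24 - sum(t^3-t)/48 = 840/24 - 120/48 = 32.5.
        z = (W - E[W]) / sqrt(Var[W]) = (12 - 14) / 5.7009 = -0.3508.
        Two-sided p = 2*Phi(z) = 0.725721.
Step 6: alpha = 0.1. fail to reject H0.

W+ = 12, W- = 16, W = min = 12, p = 0.725721, fail to reject H0.


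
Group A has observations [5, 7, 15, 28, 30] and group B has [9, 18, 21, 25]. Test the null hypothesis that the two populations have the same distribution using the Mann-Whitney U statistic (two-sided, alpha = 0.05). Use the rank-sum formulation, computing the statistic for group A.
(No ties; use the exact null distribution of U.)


Step 1: Combine and sort all 9 observations; assign midranks.
sorted (value, group): (5,X), (7,X), (9,Y), (15,X), (18,Y), (21,Y), (25,Y), (28,X), (30,X)
ranks: 5->1, 7->2, 9->3, 15->4, 18->5, 21->6, 25->7, 28->8, 30->9
Step 2: Rank sum for X: R1 = 1 + 2 + 4 + 8 + 9 = 24.
Step 3: U_X = R1 - n1(n1+1)/2 = 24 - 5*6/2 = 24 - 15 = 9.
       U_Y = n1*n2 - U_X = 20 - 9 = 11.
Step 4: No ties, so the exact null distribution of U (based on enumerating the C(9,5) = 126 equally likely rank assignments) gives the two-sided p-value.
Step 5: p-value = 0.904762; compare to alpha = 0.05. fail to reject H0.

U_X = 9, p = 0.904762, fail to reject H0 at alpha = 0.05.


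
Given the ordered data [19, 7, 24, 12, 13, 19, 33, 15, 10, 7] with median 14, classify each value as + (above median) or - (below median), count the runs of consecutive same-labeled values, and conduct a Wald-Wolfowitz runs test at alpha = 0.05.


Step 1: Compute median = 14; label A = above, B = below.
Labels in order: ABABBAAABB  (n_A = 5, n_B = 5)
Step 2: Count runs R = 6.
Step 3: Under H0 (random ordering), E[R] = 2*n_A*n_B/(n_A+n_B) + 1 = 2*5*5/10 + 1 = 6.0000.
        Var[R] = 2*n_A*n_B*(2*n_A*n_B - n_A - n_B) / ((n_A+n_B)^2 * (n_A+n_B-1)) = 2000/900 = 2.2222.
        SD[R] = 1.4907.
Step 4: R = E[R], so z = 0 with no continuity correction.
Step 5: Two-sided p-value via normal approximation = 2*(1 - Phi(|z|)) = 1.000000.
Step 6: alpha = 0.05. fail to reject H0.

R = 6, z = 0.0000, p = 1.000000, fail to reject H0.


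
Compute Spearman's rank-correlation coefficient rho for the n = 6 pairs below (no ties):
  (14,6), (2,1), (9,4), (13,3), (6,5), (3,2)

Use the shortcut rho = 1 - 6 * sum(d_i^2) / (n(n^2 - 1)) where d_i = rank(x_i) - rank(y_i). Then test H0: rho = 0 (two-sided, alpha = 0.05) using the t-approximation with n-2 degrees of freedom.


Step 1: Rank x and y separately (midranks; no ties here).
rank(x): 14->6, 2->1, 9->4, 13->5, 6->3, 3->2
rank(y): 6->6, 1->1, 4->4, 3->3, 5->5, 2->2
Step 2: d_i = R_x(i) - R_y(i); compute d_i^2.
  (6-6)^2=0, (1-1)^2=0, (4-4)^2=0, (5-3)^2=4, (3-5)^2=4, (2-2)^2=0
sum(d^2) = 8.
Step 3: rho = 1 - 6*8 / (6*(6^2 - 1)) = 1 - 48/210 = 0.771429.
Step 4: Under H0, t = rho * sqrt((n-2)/(1-rho^2)) = 2.4247 ~ t(4).
Step 5: Two-sided p-value from the t-distribution with 4 df = 0.072397.
Step 6: alpha = 0.05. fail to reject H0.

rho = 0.7714, p = 0.072397, fail to reject H0 at alpha = 0.05.


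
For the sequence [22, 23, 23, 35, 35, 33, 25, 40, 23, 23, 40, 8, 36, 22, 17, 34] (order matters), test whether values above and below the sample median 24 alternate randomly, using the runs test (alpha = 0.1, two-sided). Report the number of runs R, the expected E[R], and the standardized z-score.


Step 1: Compute median = 24; label A = above, B = below.
Labels in order: BBBAAAAABBABABBA  (n_A = 8, n_B = 8)
Step 2: Count runs R = 8.
Step 3: Under H0 (random ordering), E[R] = 2*n_A*n_B/(n_A+n_B) + 1 = 2*8*8/16 + 1 = 9.0000.
        Var[R] = 2*n_A*n_B*(2*n_A*n_B - n_A - n_B) / ((n_A+n_B)^2 * (n_A+n_B-1)) = 14336/3840 = 3.7333.
        SD[R] = 1.9322.
Step 4: Continuity-corrected z = (R + 0.5 - E[R]) / SD[R] = (8 + 0.5 - 9.0000) / 1.9322 = -0.2588.
Step 5: Two-sided p-value via normal approximation = 2*(1 - Phi(|z|)) = 0.795809.
Step 6: alpha = 0.1. fail to reject H0.

R = 8, z = -0.2588, p = 0.795809, fail to reject H0.


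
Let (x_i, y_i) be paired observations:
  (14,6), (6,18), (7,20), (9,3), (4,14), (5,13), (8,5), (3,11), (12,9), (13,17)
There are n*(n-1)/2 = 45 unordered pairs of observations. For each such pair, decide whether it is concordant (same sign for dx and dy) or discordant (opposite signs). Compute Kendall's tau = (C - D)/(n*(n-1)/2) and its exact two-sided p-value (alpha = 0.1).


Step 1: Enumerate the 45 unordered pairs (i,j) with i<j and classify each by sign(x_j-x_i) * sign(y_j-y_i).
  (1,2):dx=-8,dy=+12->D; (1,3):dx=-7,dy=+14->D; (1,4):dx=-5,dy=-3->C; (1,5):dx=-10,dy=+8->D
  (1,6):dx=-9,dy=+7->D; (1,7):dx=-6,dy=-1->C; (1,8):dx=-11,dy=+5->D; (1,9):dx=-2,dy=+3->D
  (1,10):dx=-1,dy=+11->D; (2,3):dx=+1,dy=+2->C; (2,4):dx=+3,dy=-15->D; (2,5):dx=-2,dy=-4->C
  (2,6):dx=-1,dy=-5->C; (2,7):dx=+2,dy=-13->D; (2,8):dx=-3,dy=-7->C; (2,9):dx=+6,dy=-9->D
  (2,10):dx=+7,dy=-1->D; (3,4):dx=+2,dy=-17->D; (3,5):dx=-3,dy=-6->C; (3,6):dx=-2,dy=-7->C
  (3,7):dx=+1,dy=-15->D; (3,8):dx=-4,dy=-9->C; (3,9):dx=+5,dy=-11->D; (3,10):dx=+6,dy=-3->D
  (4,5):dx=-5,dy=+11->D; (4,6):dx=-4,dy=+10->D; (4,7):dx=-1,dy=+2->D; (4,8):dx=-6,dy=+8->D
  (4,9):dx=+3,dy=+6->C; (4,10):dx=+4,dy=+14->C; (5,6):dx=+1,dy=-1->D; (5,7):dx=+4,dy=-9->D
  (5,8):dx=-1,dy=-3->C; (5,9):dx=+8,dy=-5->D; (5,10):dx=+9,dy=+3->C; (6,7):dx=+3,dy=-8->D
  (6,8):dx=-2,dy=-2->C; (6,9):dx=+7,dy=-4->D; (6,10):dx=+8,dy=+4->C; (7,8):dx=-5,dy=+6->D
  (7,9):dx=+4,dy=+4->C; (7,10):dx=+5,dy=+12->C; (8,9):dx=+9,dy=-2->D; (8,10):dx=+10,dy=+6->C
  (9,10):dx=+1,dy=+8->C
Step 2: C = 19, D = 26, total pairs = 45.
Step 3: tau = (C - D)/(n(n-1)/2) = (19 - 26)/45 = -0.155556.
Step 4: Exact two-sided p-value (enumerate n! = 3628800 permutations of y under H0): p = 0.600654.
Step 5: alpha = 0.1. fail to reject H0.

tau_b = -0.1556 (C=19, D=26), p = 0.600654, fail to reject H0.


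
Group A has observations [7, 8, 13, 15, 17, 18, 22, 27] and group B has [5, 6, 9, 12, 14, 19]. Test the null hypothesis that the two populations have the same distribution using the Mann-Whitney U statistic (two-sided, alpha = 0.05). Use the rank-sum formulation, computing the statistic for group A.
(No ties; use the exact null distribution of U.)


Step 1: Combine and sort all 14 observations; assign midranks.
sorted (value, group): (5,Y), (6,Y), (7,X), (8,X), (9,Y), (12,Y), (13,X), (14,Y), (15,X), (17,X), (18,X), (19,Y), (22,X), (27,X)
ranks: 5->1, 6->2, 7->3, 8->4, 9->5, 12->6, 13->7, 14->8, 15->9, 17->10, 18->11, 19->12, 22->13, 27->14
Step 2: Rank sum for X: R1 = 3 + 4 + 7 + 9 + 10 + 11 + 13 + 14 = 71.
Step 3: U_X = R1 - n1(n1+1)/2 = 71 - 8*9/2 = 71 - 36 = 35.
       U_Y = n1*n2 - U_X = 48 - 35 = 13.
Step 4: No ties, so the exact null distribution of U (based on enumerating the C(14,8) = 3003 equally likely rank assignments) gives the two-sided p-value.
Step 5: p-value = 0.181152; compare to alpha = 0.05. fail to reject H0.

U_X = 35, p = 0.181152, fail to reject H0 at alpha = 0.05.


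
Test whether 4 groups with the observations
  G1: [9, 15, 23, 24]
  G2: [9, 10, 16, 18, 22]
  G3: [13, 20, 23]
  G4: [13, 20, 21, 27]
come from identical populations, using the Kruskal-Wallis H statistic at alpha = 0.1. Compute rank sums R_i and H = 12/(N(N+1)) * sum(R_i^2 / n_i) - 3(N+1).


Step 1: Combine all N = 16 observations and assign midranks.
sorted (value, group, rank): (9,G1,1.5), (9,G2,1.5), (10,G2,3), (13,G3,4.5), (13,G4,4.5), (15,G1,6), (16,G2,7), (18,G2,8), (20,G3,9.5), (20,G4,9.5), (21,G4,11), (22,G2,12), (23,G1,13.5), (23,G3,13.5), (24,G1,15), (27,G4,16)
Step 2: Sum ranks within each group.
R_1 = 36 (n_1 = 4)
R_2 = 31.5 (n_2 = 5)
R_3 = 27.5 (n_3 = 3)
R_4 = 41 (n_4 = 4)
Step 3: H = 12/(N(N+1)) * sum(R_i^2/n_i) - 3(N+1)
     = 12/(16*17) * (36^2/4 + 31.5^2/5 + 27.5^2/3 + 41^2/4) - 3*17
     = 0.044118 * 1194.78 - 51
     = 1.711029.
Step 4: Ties present; correction factor C = 1 - 24/(16^3 - 16) = 0.994118. Corrected H = 1.711029 / 0.994118 = 1.721154.
Step 5: Under H0, H ~ chi^2(3); p-value = 0.632241.
Step 6: alpha = 0.1. fail to reject H0.

H = 1.7212, df = 3, p = 0.632241, fail to reject H0.


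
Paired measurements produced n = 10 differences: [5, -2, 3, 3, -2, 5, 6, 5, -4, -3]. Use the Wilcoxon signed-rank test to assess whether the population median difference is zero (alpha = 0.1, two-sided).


Step 1: Drop any zero differences (none here) and take |d_i|.
|d| = [5, 2, 3, 3, 2, 5, 6, 5, 4, 3]
Step 2: Midrank |d_i| (ties get averaged ranks).
ranks: |5|->8, |2|->1.5, |3|->4, |3|->4, |2|->1.5, |5|->8, |6|->10, |5|->8, |4|->6, |3|->4
Step 3: Attach original signs; sum ranks with positive sign and with negative sign.
W+ = 8 + 4 + 4 + 8 + 10 + 8 = 42
W- = 1.5 + 1.5 + 6 + 4 = 13
(Check: W+ + W- = 55 should equal n(n+1)/2 = 55.)
Step 4: Test statistic W = min(W+, W-) = 13.
Step 5: Ties in |d|, so use the tie-corrected normal approximation.
        E[W] = n(n+1)/4 = 10*11/4 = 27.5.
        Tie groups: |d|=2 (t=2), |d|=3 (t=3), |d|=5 (t=3); sum(t^3 - t) = 54.
        Var[W] = n(n+1)(2n+1)/24 - sum(t^3-t)/48 = 2310/24 - 54/48 = 95.125.
        z = (W - E[W]) / sqrt(Var[W]) = (13 - 27.5) / 9.7532 = -1.4867.
        Two-sided p = 2*Phi(z) = 0.137096.
Step 6: alpha = 0.1. fail to reject H0.

W+ = 42, W- = 13, W = min = 13, p = 0.137096, fail to reject H0.


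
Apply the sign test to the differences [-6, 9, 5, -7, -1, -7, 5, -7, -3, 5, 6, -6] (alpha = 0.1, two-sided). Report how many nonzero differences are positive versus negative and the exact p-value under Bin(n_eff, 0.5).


Step 1: Discard zero differences. Original n = 12; n_eff = number of nonzero differences = 12.
Nonzero differences (with sign): -6, +9, +5, -7, -1, -7, +5, -7, -3, +5, +6, -6
Step 2: Count signs: positive = 5, negative = 7.
Step 3: Under H0: P(positive) = 0.5, so the number of positives S ~ Bin(12, 0.5).
Step 4: Two-sided exact p-value = sum of Bin(12,0.5) probabilities at or below the observed probability = 0.774414.
Step 5: alpha = 0.1. fail to reject H0.

n_eff = 12, pos = 5, neg = 7, p = 0.774414, fail to reject H0.


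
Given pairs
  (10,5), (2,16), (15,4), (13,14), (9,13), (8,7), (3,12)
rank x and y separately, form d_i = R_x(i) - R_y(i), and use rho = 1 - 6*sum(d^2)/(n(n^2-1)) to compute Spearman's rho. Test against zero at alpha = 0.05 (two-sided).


Step 1: Rank x and y separately (midranks; no ties here).
rank(x): 10->5, 2->1, 15->7, 13->6, 9->4, 8->3, 3->2
rank(y): 5->2, 16->7, 4->1, 14->6, 13->5, 7->3, 12->4
Step 2: d_i = R_x(i) - R_y(i); compute d_i^2.
  (5-2)^2=9, (1-7)^2=36, (7-1)^2=36, (6-6)^2=0, (4-5)^2=1, (3-3)^2=0, (2-4)^2=4
sum(d^2) = 86.
Step 3: rho = 1 - 6*86 / (7*(7^2 - 1)) = 1 - 516/336 = -0.535714.
Step 4: Under H0, t = rho * sqrt((n-2)/(1-rho^2)) = -1.4186 ~ t(5).
Step 5: Two-sided p-value from the t-distribution with 5 df = 0.215217.
Step 6: alpha = 0.05. fail to reject H0.

rho = -0.5357, p = 0.215217, fail to reject H0 at alpha = 0.05.


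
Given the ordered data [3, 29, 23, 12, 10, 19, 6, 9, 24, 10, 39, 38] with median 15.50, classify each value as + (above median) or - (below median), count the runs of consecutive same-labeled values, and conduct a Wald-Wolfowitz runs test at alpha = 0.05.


Step 1: Compute median = 15.50; label A = above, B = below.
Labels in order: BAABBABBABAA  (n_A = 6, n_B = 6)
Step 2: Count runs R = 8.
Step 3: Under H0 (random ordering), E[R] = 2*n_A*n_B/(n_A+n_B) + 1 = 2*6*6/12 + 1 = 7.0000.
        Var[R] = 2*n_A*n_B*(2*n_A*n_B - n_A - n_B) / ((n_A+n_B)^2 * (n_A+n_B-1)) = 4320/1584 = 2.7273.
        SD[R] = 1.6514.
Step 4: Continuity-corrected z = (R - 0.5 - E[R]) / SD[R] = (8 - 0.5 - 7.0000) / 1.6514 = 0.3028.
Step 5: Two-sided p-value via normal approximation = 2*(1 - Phi(|z|)) = 0.762069.
Step 6: alpha = 0.05. fail to reject H0.

R = 8, z = 0.3028, p = 0.762069, fail to reject H0.


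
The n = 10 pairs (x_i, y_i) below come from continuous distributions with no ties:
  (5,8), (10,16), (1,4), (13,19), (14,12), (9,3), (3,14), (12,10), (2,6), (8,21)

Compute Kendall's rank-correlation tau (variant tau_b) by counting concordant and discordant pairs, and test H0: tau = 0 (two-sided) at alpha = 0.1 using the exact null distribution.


Step 1: Enumerate the 45 unordered pairs (i,j) with i<j and classify each by sign(x_j-x_i) * sign(y_j-y_i).
  (1,2):dx=+5,dy=+8->C; (1,3):dx=-4,dy=-4->C; (1,4):dx=+8,dy=+11->C; (1,5):dx=+9,dy=+4->C
  (1,6):dx=+4,dy=-5->D; (1,7):dx=-2,dy=+6->D; (1,8):dx=+7,dy=+2->C; (1,9):dx=-3,dy=-2->C
  (1,10):dx=+3,dy=+13->C; (2,3):dx=-9,dy=-12->C; (2,4):dx=+3,dy=+3->C; (2,5):dx=+4,dy=-4->D
  (2,6):dx=-1,dy=-13->C; (2,7):dx=-7,dy=-2->C; (2,8):dx=+2,dy=-6->D; (2,9):dx=-8,dy=-10->C
  (2,10):dx=-2,dy=+5->D; (3,4):dx=+12,dy=+15->C; (3,5):dx=+13,dy=+8->C; (3,6):dx=+8,dy=-1->D
  (3,7):dx=+2,dy=+10->C; (3,8):dx=+11,dy=+6->C; (3,9):dx=+1,dy=+2->C; (3,10):dx=+7,dy=+17->C
  (4,5):dx=+1,dy=-7->D; (4,6):dx=-4,dy=-16->C; (4,7):dx=-10,dy=-5->C; (4,8):dx=-1,dy=-9->C
  (4,9):dx=-11,dy=-13->C; (4,10):dx=-5,dy=+2->D; (5,6):dx=-5,dy=-9->C; (5,7):dx=-11,dy=+2->D
  (5,8):dx=-2,dy=-2->C; (5,9):dx=-12,dy=-6->C; (5,10):dx=-6,dy=+9->D; (6,7):dx=-6,dy=+11->D
  (6,8):dx=+3,dy=+7->C; (6,9):dx=-7,dy=+3->D; (6,10):dx=-1,dy=+18->D; (7,8):dx=+9,dy=-4->D
  (7,9):dx=-1,dy=-8->C; (7,10):dx=+5,dy=+7->C; (8,9):dx=-10,dy=-4->C; (8,10):dx=-4,dy=+11->D
  (9,10):dx=+6,dy=+15->C
Step 2: C = 30, D = 15, total pairs = 45.
Step 3: tau = (C - D)/(n(n-1)/2) = (30 - 15)/45 = 0.333333.
Step 4: Exact two-sided p-value (enumerate n! = 3628800 permutations of y under H0): p = 0.216373.
Step 5: alpha = 0.1. fail to reject H0.

tau_b = 0.3333 (C=30, D=15), p = 0.216373, fail to reject H0.


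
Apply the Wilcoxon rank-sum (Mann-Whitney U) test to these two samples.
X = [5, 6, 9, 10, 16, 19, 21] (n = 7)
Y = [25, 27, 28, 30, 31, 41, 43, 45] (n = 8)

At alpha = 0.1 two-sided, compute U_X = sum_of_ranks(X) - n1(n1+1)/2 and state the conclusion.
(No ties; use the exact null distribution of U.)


Step 1: Combine and sort all 15 observations; assign midranks.
sorted (value, group): (5,X), (6,X), (9,X), (10,X), (16,X), (19,X), (21,X), (25,Y), (27,Y), (28,Y), (30,Y), (31,Y), (41,Y), (43,Y), (45,Y)
ranks: 5->1, 6->2, 9->3, 10->4, 16->5, 19->6, 21->7, 25->8, 27->9, 28->10, 30->11, 31->12, 41->13, 43->14, 45->15
Step 2: Rank sum for X: R1 = 1 + 2 + 3 + 4 + 5 + 6 + 7 = 28.
Step 3: U_X = R1 - n1(n1+1)/2 = 28 - 7*8/2 = 28 - 28 = 0.
       U_Y = n1*n2 - U_X = 56 - 0 = 56.
Step 4: No ties, so the exact null distribution of U (based on enumerating the C(15,7) = 6435 equally likely rank assignments) gives the two-sided p-value.
Step 5: p-value = 0.000311; compare to alpha = 0.1. reject H0.

U_X = 0, p = 0.000311, reject H0 at alpha = 0.1.


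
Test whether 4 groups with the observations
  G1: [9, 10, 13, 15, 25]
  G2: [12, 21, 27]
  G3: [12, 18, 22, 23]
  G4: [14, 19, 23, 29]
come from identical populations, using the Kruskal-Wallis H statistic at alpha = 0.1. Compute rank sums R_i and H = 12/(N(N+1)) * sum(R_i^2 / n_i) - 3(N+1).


Step 1: Combine all N = 16 observations and assign midranks.
sorted (value, group, rank): (9,G1,1), (10,G1,2), (12,G2,3.5), (12,G3,3.5), (13,G1,5), (14,G4,6), (15,G1,7), (18,G3,8), (19,G4,9), (21,G2,10), (22,G3,11), (23,G3,12.5), (23,G4,12.5), (25,G1,14), (27,G2,15), (29,G4,16)
Step 2: Sum ranks within each group.
R_1 = 29 (n_1 = 5)
R_2 = 28.5 (n_2 = 3)
R_3 = 35 (n_3 = 4)
R_4 = 43.5 (n_4 = 4)
Step 3: H = 12/(N(N+1)) * sum(R_i^2/n_i) - 3(N+1)
     = 12/(16*17) * (29^2/5 + 28.5^2/3 + 35^2/4 + 43.5^2/4) - 3*17
     = 0.044118 * 1218.26 - 51
     = 2.746875.
Step 4: Ties present; correction factor C = 1 - 12/(16^3 - 16) = 0.997059. Corrected H = 2.746875 / 0.997059 = 2.754978.
Step 5: Under H0, H ~ chi^2(3); p-value = 0.430965.
Step 6: alpha = 0.1. fail to reject H0.

H = 2.7550, df = 3, p = 0.430965, fail to reject H0.


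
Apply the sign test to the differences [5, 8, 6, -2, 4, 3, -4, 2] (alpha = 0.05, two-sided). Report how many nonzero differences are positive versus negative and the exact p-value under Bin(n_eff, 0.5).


Step 1: Discard zero differences. Original n = 8; n_eff = number of nonzero differences = 8.
Nonzero differences (with sign): +5, +8, +6, -2, +4, +3, -4, +2
Step 2: Count signs: positive = 6, negative = 2.
Step 3: Under H0: P(positive) = 0.5, so the number of positives S ~ Bin(8, 0.5).
Step 4: Two-sided exact p-value = sum of Bin(8,0.5) probabilities at or below the observed probability = 0.289062.
Step 5: alpha = 0.05. fail to reject H0.

n_eff = 8, pos = 6, neg = 2, p = 0.289062, fail to reject H0.


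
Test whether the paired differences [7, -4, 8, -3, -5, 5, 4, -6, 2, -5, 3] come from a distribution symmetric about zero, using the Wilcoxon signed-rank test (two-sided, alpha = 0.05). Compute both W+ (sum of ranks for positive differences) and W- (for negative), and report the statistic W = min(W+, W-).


Step 1: Drop any zero differences (none here) and take |d_i|.
|d| = [7, 4, 8, 3, 5, 5, 4, 6, 2, 5, 3]
Step 2: Midrank |d_i| (ties get averaged ranks).
ranks: |7|->10, |4|->4.5, |8|->11, |3|->2.5, |5|->7, |5|->7, |4|->4.5, |6|->9, |2|->1, |5|->7, |3|->2.5
Step 3: Attach original signs; sum ranks with positive sign and with negative sign.
W+ = 10 + 11 + 7 + 4.5 + 1 + 2.5 = 36
W- = 4.5 + 2.5 + 7 + 9 + 7 = 30
(Check: W+ + W- = 66 should equal n(n+1)/2 = 66.)
Step 4: Test statistic W = min(W+, W-) = 30.
Step 5: Ties in |d|, so use the tie-corrected normal approximation.
        E[W] = n(n+1)/4 = 11*12/4 = 33.
        Tie groups: |d|=3 (t=2), |d|=4 (t=2), |d|=5 (t=3); sum(t^3 - t) = 36.
        Var[W] = n(n+1)(2n+1)/24 - sum(t^3-t)/48 = 3036/24 - 36/48 = 125.75.
        z = (W - E[W]) / sqrt(Var[W]) = (30 - 33) / 11.2138 = -0.2675.
        Two-sided p = 2*Phi(z) = 0.789064.
Step 6: alpha = 0.05. fail to reject H0.

W+ = 36, W- = 30, W = min = 30, p = 0.789064, fail to reject H0.


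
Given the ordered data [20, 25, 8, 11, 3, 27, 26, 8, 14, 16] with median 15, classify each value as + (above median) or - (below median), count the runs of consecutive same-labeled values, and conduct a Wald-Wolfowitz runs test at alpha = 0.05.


Step 1: Compute median = 15; label A = above, B = below.
Labels in order: AABBBAABBA  (n_A = 5, n_B = 5)
Step 2: Count runs R = 5.
Step 3: Under H0 (random ordering), E[R] = 2*n_A*n_B/(n_A+n_B) + 1 = 2*5*5/10 + 1 = 6.0000.
        Var[R] = 2*n_A*n_B*(2*n_A*n_B - n_A - n_B) / ((n_A+n_B)^2 * (n_A+n_B-1)) = 2000/900 = 2.2222.
        SD[R] = 1.4907.
Step 4: Continuity-corrected z = (R + 0.5 - E[R]) / SD[R] = (5 + 0.5 - 6.0000) / 1.4907 = -0.3354.
Step 5: Two-sided p-value via normal approximation = 2*(1 - Phi(|z|)) = 0.737316.
Step 6: alpha = 0.05. fail to reject H0.

R = 5, z = -0.3354, p = 0.737316, fail to reject H0.


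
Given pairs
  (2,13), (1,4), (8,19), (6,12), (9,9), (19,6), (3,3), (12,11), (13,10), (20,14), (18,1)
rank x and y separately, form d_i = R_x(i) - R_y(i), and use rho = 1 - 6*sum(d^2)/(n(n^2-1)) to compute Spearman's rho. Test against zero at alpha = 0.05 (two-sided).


Step 1: Rank x and y separately (midranks; no ties here).
rank(x): 2->2, 1->1, 8->5, 6->4, 9->6, 19->10, 3->3, 12->7, 13->8, 20->11, 18->9
rank(y): 13->9, 4->3, 19->11, 12->8, 9->5, 6->4, 3->2, 11->7, 10->6, 14->10, 1->1
Step 2: d_i = R_x(i) - R_y(i); compute d_i^2.
  (2-9)^2=49, (1-3)^2=4, (5-11)^2=36, (4-8)^2=16, (6-5)^2=1, (10-4)^2=36, (3-2)^2=1, (7-7)^2=0, (8-6)^2=4, (11-10)^2=1, (9-1)^2=64
sum(d^2) = 212.
Step 3: rho = 1 - 6*212 / (11*(11^2 - 1)) = 1 - 1272/1320 = 0.036364.
Step 4: Under H0, t = rho * sqrt((n-2)/(1-rho^2)) = 0.1092 ~ t(9).
Step 5: Two-sided p-value from the t-distribution with 9 df = 0.915468.
Step 6: alpha = 0.05. fail to reject H0.

rho = 0.0364, p = 0.915468, fail to reject H0 at alpha = 0.05.


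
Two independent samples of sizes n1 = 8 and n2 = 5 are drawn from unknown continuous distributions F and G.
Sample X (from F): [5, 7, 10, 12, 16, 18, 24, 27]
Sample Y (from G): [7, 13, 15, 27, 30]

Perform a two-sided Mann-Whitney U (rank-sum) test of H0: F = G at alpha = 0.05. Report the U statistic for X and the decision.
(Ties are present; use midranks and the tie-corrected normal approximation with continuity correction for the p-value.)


Step 1: Combine and sort all 13 observations; assign midranks.
sorted (value, group): (5,X), (7,X), (7,Y), (10,X), (12,X), (13,Y), (15,Y), (16,X), (18,X), (24,X), (27,X), (27,Y), (30,Y)
ranks: 5->1, 7->2.5, 7->2.5, 10->4, 12->5, 13->6, 15->7, 16->8, 18->9, 24->10, 27->11.5, 27->11.5, 30->13
Step 2: Rank sum for X: R1 = 1 + 2.5 + 4 + 5 + 8 + 9 + 10 + 11.5 = 51.
Step 3: U_X = R1 - n1(n1+1)/2 = 51 - 8*9/2 = 51 - 36 = 15.
       U_Y = n1*n2 - U_X = 40 - 15 = 25.
Step 4: Ties are present, so use the tie-corrected normal approximation (with continuity correction) for the p-value.
Step 5: p-value = 0.508901; compare to alpha = 0.05. fail to reject H0.

U_X = 15, p = 0.508901, fail to reject H0 at alpha = 0.05.


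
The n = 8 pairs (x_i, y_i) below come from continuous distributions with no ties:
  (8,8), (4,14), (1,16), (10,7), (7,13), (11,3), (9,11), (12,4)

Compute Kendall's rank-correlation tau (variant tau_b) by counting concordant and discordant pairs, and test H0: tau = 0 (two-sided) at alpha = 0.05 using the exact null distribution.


Step 1: Enumerate the 28 unordered pairs (i,j) with i<j and classify each by sign(x_j-x_i) * sign(y_j-y_i).
  (1,2):dx=-4,dy=+6->D; (1,3):dx=-7,dy=+8->D; (1,4):dx=+2,dy=-1->D; (1,5):dx=-1,dy=+5->D
  (1,6):dx=+3,dy=-5->D; (1,7):dx=+1,dy=+3->C; (1,8):dx=+4,dy=-4->D; (2,3):dx=-3,dy=+2->D
  (2,4):dx=+6,dy=-7->D; (2,5):dx=+3,dy=-1->D; (2,6):dx=+7,dy=-11->D; (2,7):dx=+5,dy=-3->D
  (2,8):dx=+8,dy=-10->D; (3,4):dx=+9,dy=-9->D; (3,5):dx=+6,dy=-3->D; (3,6):dx=+10,dy=-13->D
  (3,7):dx=+8,dy=-5->D; (3,8):dx=+11,dy=-12->D; (4,5):dx=-3,dy=+6->D; (4,6):dx=+1,dy=-4->D
  (4,7):dx=-1,dy=+4->D; (4,8):dx=+2,dy=-3->D; (5,6):dx=+4,dy=-10->D; (5,7):dx=+2,dy=-2->D
  (5,8):dx=+5,dy=-9->D; (6,7):dx=-2,dy=+8->D; (6,8):dx=+1,dy=+1->C; (7,8):dx=+3,dy=-7->D
Step 2: C = 2, D = 26, total pairs = 28.
Step 3: tau = (C - D)/(n(n-1)/2) = (2 - 26)/28 = -0.857143.
Step 4: Exact two-sided p-value (enumerate n! = 40320 permutations of y under H0): p = 0.001736.
Step 5: alpha = 0.05. reject H0.

tau_b = -0.8571 (C=2, D=26), p = 0.001736, reject H0.


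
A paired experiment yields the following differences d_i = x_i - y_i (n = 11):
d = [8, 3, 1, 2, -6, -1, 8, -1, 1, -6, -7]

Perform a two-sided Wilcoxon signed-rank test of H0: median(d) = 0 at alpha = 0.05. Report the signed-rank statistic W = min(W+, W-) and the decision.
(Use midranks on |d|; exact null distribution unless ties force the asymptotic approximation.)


Step 1: Drop any zero differences (none here) and take |d_i|.
|d| = [8, 3, 1, 2, 6, 1, 8, 1, 1, 6, 7]
Step 2: Midrank |d_i| (ties get averaged ranks).
ranks: |8|->10.5, |3|->6, |1|->2.5, |2|->5, |6|->7.5, |1|->2.5, |8|->10.5, |1|->2.5, |1|->2.5, |6|->7.5, |7|->9
Step 3: Attach original signs; sum ranks with positive sign and with negative sign.
W+ = 10.5 + 6 + 2.5 + 5 + 10.5 + 2.5 = 37
W- = 7.5 + 2.5 + 2.5 + 7.5 + 9 = 29
(Check: W+ + W- = 66 should equal n(n+1)/2 = 66.)
Step 4: Test statistic W = min(W+, W-) = 29.
Step 5: Ties in |d|, so use the tie-corrected normal approximation.
        E[W] = n(n+1)/4 = 11*12/4 = 33.
        Tie groups: |d|=1 (t=4), |d|=6 (t=2), |d|=8 (t=2); sum(t^3 - t) = 72.
        Var[W] = n(n+1)(2n+1)/24 - sum(t^3-t)/48 = 3036/24 - 72/48 = 125.
        z = (W - E[W]) / sqrt(Var[W]) = (29 - 33) / 11.1803 = -0.3578.
        Two-sided p = 2*Phi(z) = 0.720515.
Step 6: alpha = 0.05. fail to reject H0.

W+ = 37, W- = 29, W = min = 29, p = 0.720515, fail to reject H0.
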